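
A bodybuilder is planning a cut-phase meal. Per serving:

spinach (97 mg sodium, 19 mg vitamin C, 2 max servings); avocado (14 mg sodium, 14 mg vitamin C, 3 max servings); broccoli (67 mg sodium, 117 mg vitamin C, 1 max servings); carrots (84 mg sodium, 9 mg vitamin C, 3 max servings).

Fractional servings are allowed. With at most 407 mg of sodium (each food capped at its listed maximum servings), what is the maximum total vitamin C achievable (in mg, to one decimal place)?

Vitamin C per mg sodium: broccoli 1.746, avocado 1, spinach 0.1959, carrots 0.1071.
Take 1 serving of broccoli: uses 67 mg sodium, +117.0 mg vitamin C (running total 117.0 mg).
Take 3 servings of avocado: uses 42 mg sodium, +42.0 mg vitamin C (running total 159.0 mg).
Take 2 servings of spinach: uses 194 mg sodium, +38.0 mg vitamin C (running total 197.0 mg).
Take 1.238 servings of carrots: uses 104 mg sodium, +11.1 mg vitamin C (running total 208.1 mg).
Filling greedily by vitamin C-per-mg sodium is optimal for one linear limit, giving 208.1 mg.

208.1 mg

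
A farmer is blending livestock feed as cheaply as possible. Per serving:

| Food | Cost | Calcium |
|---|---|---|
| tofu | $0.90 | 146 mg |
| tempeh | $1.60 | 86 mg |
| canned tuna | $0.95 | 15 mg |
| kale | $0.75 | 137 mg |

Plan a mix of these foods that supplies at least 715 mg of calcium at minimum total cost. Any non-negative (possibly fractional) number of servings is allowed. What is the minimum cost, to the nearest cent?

$3.91

Cost per mg of calcium: kale $0.0055, tofu $0.0062, tempeh $0.0186, canned tuna $0.0633.
With no serving limits, use only kale: 715 mg / 137 mg = 5.219 servings × $0.75 = $3.91.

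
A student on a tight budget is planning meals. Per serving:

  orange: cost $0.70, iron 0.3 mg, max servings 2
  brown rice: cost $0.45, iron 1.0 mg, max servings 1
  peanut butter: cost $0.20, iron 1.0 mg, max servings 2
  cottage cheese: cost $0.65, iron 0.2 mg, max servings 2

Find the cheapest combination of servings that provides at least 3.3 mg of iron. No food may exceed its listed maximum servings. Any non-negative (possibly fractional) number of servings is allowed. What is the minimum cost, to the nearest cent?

$1.55

Cost per mg of iron: peanut butter $0.2000, brown rice $0.4500, orange $2.3333, cottage cheese $3.2500.
Take 2 servings of peanut butter: +2.0 mg iron for $0.40 (total $0.40, still need 1.3 mg).
Take 1 serving of brown rice: +1.0 mg iron for $0.45 (total $0.85, still need 0.3 mg).
Take 1 serving of orange: +0.3 mg iron for $0.70 (total $1.55, still need 0.0 mg).
Filling from the cheapest source first is optimal under one linear minimum: $1.55.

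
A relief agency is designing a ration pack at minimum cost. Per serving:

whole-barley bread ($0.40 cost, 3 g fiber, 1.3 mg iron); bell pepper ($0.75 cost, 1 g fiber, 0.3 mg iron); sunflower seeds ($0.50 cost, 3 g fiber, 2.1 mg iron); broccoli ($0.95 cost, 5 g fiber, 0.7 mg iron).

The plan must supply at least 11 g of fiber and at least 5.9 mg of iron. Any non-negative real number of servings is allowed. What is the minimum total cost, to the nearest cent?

The cheapest plan sits at a corner of the feasible region — with two constraints it uses at most two foods.
whole-barley bread only: max(11/3, 5.9/1.3) = 4.538 servings → $1.82.
bell pepper only: max(11/1, 5.9/0.3) = 19.67 servings → $14.75.
sunflower seeds only: max(11/3, 5.9/2.1) = 3.667 servings → $1.83.
broccoli only: max(11/5, 5.9/0.7) = 8.429 servings → $8.01.
whole-barley bread + bell pepper: the both-tight solution has a negative serving — not a feasible corner.
whole-barley bread + sunflower seeds with both tight: 2.25 servings and 1.417 servings → $1.61.
whole-barley bread + broccoli: intersection lies outside the first quadrant.
bell pepper + sunflower seeds with both tight: 4.5 servings and 2.167 servings → $4.46.
bell pepper + broccoli: the both-tight solution has a negative serving — not a feasible corner.
sunflower seeds + broccoli with both tight: 2.595 servings and 0.6429 servings → $1.91.
The minimum over all feasible corners is $1.61.

$1.61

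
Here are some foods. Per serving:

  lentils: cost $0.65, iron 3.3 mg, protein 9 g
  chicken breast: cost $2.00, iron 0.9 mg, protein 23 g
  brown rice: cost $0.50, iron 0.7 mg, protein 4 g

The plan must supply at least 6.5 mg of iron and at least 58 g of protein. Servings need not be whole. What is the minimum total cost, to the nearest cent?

Minimising a linear cost over {iron ≥ 6.5, protein ≥ 58, servings ≥ 0} — the optimum is at a vertex, using one or two foods.
lentils only: max(6.5/3.3, 58/9) = 6.444 servings → $4.19.
chicken breast only: max(6.5/0.9, 58/23) = 7.222 servings → $14.44.
brown rice only: max(6.5/0.7, 58/4) = 14.5 servings → $7.25.
lentils + chicken breast with both tight: 1.435 servings and 1.96 servings → $4.85.
lentils + brown rice: the both-tight solution has a negative serving — not a feasible corner.
chicken breast + brown rice with both tight: 1.168 servings and 7.784 servings → $6.23.
The minimum over all feasible corners is $4.19.

$4.19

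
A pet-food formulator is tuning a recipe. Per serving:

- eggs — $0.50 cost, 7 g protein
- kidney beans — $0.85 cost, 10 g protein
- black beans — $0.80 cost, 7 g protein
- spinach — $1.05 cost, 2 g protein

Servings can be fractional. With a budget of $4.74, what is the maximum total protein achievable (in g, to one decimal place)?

66.4 g

Protein per dollar: eggs 14, kidney beans 11.76, black beans 8.75, spinach 1.905.
With no serving limits, spend the whole cost allowance on eggs: $4.74 / $0.50 × 7 g = 66.4 g.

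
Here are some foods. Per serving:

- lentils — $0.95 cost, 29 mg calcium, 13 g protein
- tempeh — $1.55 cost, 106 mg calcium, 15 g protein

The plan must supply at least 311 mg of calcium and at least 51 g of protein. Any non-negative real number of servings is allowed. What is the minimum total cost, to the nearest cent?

$4.96

The cheapest plan sits at a corner of the feasible region — with two constraints it uses at most two foods.
lentils only: max(311/29, 51/13) = 10.72 servings → $10.19.
tempeh only: max(311/106, 51/15) = 3.4 servings → $5.27.
lentils + tempeh with both tight: 0.7858 servings and 2.719 servings → $4.96.
So the least-cost plan costs $4.96.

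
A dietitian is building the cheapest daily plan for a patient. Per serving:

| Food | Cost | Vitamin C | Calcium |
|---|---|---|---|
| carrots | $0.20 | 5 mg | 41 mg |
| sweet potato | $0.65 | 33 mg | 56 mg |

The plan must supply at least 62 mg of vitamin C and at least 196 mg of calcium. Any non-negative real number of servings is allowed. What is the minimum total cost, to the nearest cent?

An LP optimum is at a vertex; with two nutrient constraints at most two foods are used. Check each candidate.
carrots only: max(62/5, 196/41) = 12.4 servings → $2.48.
sweet potato only: max(62/33, 196/56) = 3.5 servings → $2.27.
carrots + sweet potato with both tight: 2.792 servings and 1.456 servings → $1.50.
So the least-cost plan costs $1.50.

$1.50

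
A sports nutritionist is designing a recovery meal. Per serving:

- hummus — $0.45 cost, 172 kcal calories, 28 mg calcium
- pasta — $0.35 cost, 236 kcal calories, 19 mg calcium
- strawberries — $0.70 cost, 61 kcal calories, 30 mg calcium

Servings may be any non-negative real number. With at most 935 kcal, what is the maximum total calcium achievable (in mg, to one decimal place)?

Calcium per kcal: strawberries 0.4918, hummus 0.1628, pasta 0.08051.
With no serving limits, spend the whole calories allowance on strawberries: 935 kcal / 61 kcal × 30 mg = 459.8 mg.

459.8 mg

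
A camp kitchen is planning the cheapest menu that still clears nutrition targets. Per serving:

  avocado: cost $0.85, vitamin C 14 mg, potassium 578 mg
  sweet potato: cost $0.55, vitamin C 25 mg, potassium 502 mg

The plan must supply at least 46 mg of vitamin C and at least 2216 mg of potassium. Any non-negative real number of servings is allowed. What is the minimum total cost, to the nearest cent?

$2.43

An LP optimum is at a vertex; with two nutrient constraints at most two foods are used. Check each candidate.
avocado only: max(46/14, 2216/578) = 3.834 servings → $3.26.
sweet potato only: max(46/25, 2216/502) = 4.414 servings → $2.43.
avocado + sweet potato with both targets exact would need a negative amount; discard.
Cheapest feasible corner: $2.43.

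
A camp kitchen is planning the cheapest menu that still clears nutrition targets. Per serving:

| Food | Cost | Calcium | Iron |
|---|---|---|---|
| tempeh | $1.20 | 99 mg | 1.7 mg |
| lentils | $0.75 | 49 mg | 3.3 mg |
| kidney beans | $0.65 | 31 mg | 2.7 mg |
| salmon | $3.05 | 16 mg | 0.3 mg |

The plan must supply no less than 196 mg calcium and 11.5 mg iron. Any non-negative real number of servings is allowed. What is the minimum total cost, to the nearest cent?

Minimising a linear cost over {calcium ≥ 196, iron ≥ 11.5, servings ≥ 0} — the optimum is at a vertex, using one or two foods.
tempeh only: max(196/99, 11.5/1.7) = 6.765 servings → $8.12.
lentils only: max(196/49, 11.5/3.3) = 4 servings → $3.00.
kidney beans only: max(196/31, 11.5/2.7) = 6.323 servings → $4.11.
salmon only: max(196/16, 11.5/0.3) = 38.33 servings → $116.92.
tempeh + lentils with both tight: 0.3422 servings and 3.309 servings → $2.89.
tempeh + kidney beans with both tight: 0.8048 servings and 3.753 servings → $3.40.
tempeh + salmon: the both-tight solution has a negative serving — not a feasible corner.
lentils + kidney beans: intersection lies outside the first quadrant.
lentils + salmon with both tight: 3.286 servings and 2.186 servings → $9.13.
kidney beans + salmon with both tight: 3.693 servings and 5.094 servings → $17.94.
So the least-cost plan costs $2.89.

$2.89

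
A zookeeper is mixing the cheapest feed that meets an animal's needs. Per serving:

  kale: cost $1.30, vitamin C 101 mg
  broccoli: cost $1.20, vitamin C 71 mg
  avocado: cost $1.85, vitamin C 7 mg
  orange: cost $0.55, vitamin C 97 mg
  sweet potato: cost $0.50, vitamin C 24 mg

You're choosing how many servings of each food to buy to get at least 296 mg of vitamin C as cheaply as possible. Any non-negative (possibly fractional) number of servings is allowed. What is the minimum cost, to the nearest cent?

$1.68

Cost per mg of vitamin C: orange $0.0057, kale $0.0129, broccoli $0.0169, sweet potato $0.0208, avocado $0.2643.
With no serving limits, use only orange: 296 mg / 97 mg = 3.052 servings × $0.55 = $1.68.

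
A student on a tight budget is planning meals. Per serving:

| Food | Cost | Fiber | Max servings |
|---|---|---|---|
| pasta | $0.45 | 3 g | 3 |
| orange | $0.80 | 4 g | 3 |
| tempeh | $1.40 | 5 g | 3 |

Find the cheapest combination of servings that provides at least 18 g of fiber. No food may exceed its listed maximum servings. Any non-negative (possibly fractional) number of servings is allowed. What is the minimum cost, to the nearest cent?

Cost per g of fiber: pasta $0.1500, orange $0.2000, tempeh $0.2800.
Take 3 servings of pasta: +9.0 g fiber for $1.35 (total $1.35, still need 9.0 g).
Take 2.25 servings of orange: +9.0 g fiber for $1.80 (total $3.15, still need 0.0 g).
Greedy by cheapest-per-g is optimal for a single linear constraint, so the minimum cost is $3.15.

$3.15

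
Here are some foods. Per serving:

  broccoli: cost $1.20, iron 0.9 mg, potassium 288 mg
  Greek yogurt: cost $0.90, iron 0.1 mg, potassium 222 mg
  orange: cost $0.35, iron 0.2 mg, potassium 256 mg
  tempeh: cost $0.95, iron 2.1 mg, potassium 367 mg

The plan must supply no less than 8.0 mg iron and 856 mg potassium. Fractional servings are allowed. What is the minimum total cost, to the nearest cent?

$3.62

Two binding constraints pin down two serving amounts, so the optimal mix uses at most two foods. The candidates are each food alone (scaled to the tighter of iron/potassium) and each pair with both constraints tight.
broccoli only: max(8.0/0.9, 856/288) = 8.889 servings → $10.67.
Greek yogurt only: max(8.0/0.1, 856/222) = 80 servings → $72.00.
orange only: max(8.0/0.2, 856/256) = 40 servings → $14.00.
tempeh only: max(8.0/2.1, 856/367) = 3.81 servings → $3.62.
broccoli + Greek yogurt: the both-tight solution has a negative serving — not a feasible corner.
broccoli + orange: the both-tight solution has a negative serving — not a feasible corner.
broccoli + tempeh: the both-tight solution has a negative serving — not a feasible corner.
Greek yogurt + orange: the both-tight solution has a negative serving — not a feasible corner.
Greek yogurt + tempeh with both targets exact would need a negative amount; discard.
orange + tempeh with both targets exact would need a negative amount; discard.
Cheapest feasible corner: $3.62.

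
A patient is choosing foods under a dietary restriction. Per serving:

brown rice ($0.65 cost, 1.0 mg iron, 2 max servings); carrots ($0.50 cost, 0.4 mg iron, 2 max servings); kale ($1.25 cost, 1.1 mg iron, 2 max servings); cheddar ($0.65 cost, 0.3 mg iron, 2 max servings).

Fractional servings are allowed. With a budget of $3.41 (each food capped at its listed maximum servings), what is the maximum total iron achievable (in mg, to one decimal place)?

Iron per dollar: brown rice 1.538, kale 0.88, carrots 0.8, cheddar 0.4615.
Take 2 servings of brown rice: spends $1.30, +2.0 mg iron (running total 2.0 mg).
Take 1.688 servings of kale: spends $2.11, +1.9 mg iron (running total 3.9 mg).
Filling greedily by iron-per-dollar is optimal for one linear limit, giving 3.9 mg.

3.9 mg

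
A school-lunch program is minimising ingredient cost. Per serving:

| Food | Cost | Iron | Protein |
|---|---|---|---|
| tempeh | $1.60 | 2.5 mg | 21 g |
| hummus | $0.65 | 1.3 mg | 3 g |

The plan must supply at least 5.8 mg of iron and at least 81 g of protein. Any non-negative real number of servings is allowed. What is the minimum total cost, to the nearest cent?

$6.17

An LP optimum is at a vertex; with two nutrient constraints at most two foods are used. Check each candidate.
tempeh only: max(5.8/2.5, 81/21) = 3.857 servings → $6.17.
hummus only: max(5.8/1.3, 81/3) = 27 servings → $17.55.
tempeh + hummus: the both-tight solution has a negative serving — not a feasible corner.
The minimum over all feasible corners is $6.17.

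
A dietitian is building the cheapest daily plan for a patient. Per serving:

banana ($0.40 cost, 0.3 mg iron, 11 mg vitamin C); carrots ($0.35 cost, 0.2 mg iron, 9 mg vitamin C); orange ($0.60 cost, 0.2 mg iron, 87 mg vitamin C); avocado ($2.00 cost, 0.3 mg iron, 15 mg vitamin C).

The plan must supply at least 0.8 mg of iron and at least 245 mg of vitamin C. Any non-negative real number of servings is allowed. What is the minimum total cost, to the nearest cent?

banana only: max(0.8/0.3, 245/11) = 22.27 servings → $8.91.
carrots only: max(0.8/0.2, 245/9) = 27.22 servings → $9.53.
orange only: max(0.8/0.2, 245/87) = 4 servings → $2.40.
avocado only: max(0.8/0.3, 245/15) = 16.33 servings → $32.67.
banana + carrots: the both-tight solution has a negative serving — not a feasible corner.
banana + orange with both tight: 0.8619 servings and 2.707 servings → $1.97.
banana + avocado: the both-tight solution has a negative serving — not a feasible corner.
carrots + orange with both tight: 1.321 servings and 2.679 servings → $2.07.
carrots + avocado: the both-tight solution has a negative serving — not a feasible corner.
orange + avocado with both tight: 2.662 servings and 0.8918 servings → $3.38.
Cheapest feasible corner: $1.97.

$1.97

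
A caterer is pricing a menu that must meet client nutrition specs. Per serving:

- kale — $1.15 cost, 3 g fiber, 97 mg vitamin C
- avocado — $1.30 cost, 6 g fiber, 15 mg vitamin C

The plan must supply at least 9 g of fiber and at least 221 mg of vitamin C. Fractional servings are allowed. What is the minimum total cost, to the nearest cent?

$3.06

Compare the cost at each extreme point of the feasible region.
kale only: max(9/3, 221/97) = 3 servings → $3.45.
avocado only: max(9/6, 221/15) = 14.73 servings → $19.15.
kale + avocado with both tight: 2.218 servings and 0.3911 servings → $3.06.
The minimum over all feasible corners is $3.06.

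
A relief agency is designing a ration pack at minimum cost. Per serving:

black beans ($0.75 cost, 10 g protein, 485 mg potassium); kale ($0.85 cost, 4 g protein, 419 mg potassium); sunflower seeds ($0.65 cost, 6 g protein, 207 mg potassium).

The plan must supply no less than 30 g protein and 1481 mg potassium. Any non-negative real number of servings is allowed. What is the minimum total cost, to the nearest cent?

This is a tiny linear program; its minimum lies at a vertex of the feasible set. List the vertices and price them.
black beans only: max(30/10, 1481/485) = 3.054 servings → $2.29.
kale only: max(30/4, 1481/419) = 7.5 servings → $6.38.
sunflower seeds only: max(30/6, 1481/207) = 7.155 servings → $4.65.
black beans + kale with both tight: 2.954 servings and 0.1156 servings → $2.31.
black beans + sunflower seeds: intersection lies outside the first quadrant.
kale + sunflower seeds with both tight: 1.587 servings and 3.942 servings → $3.91.
Cheapest feasible corner: $2.29.

$2.29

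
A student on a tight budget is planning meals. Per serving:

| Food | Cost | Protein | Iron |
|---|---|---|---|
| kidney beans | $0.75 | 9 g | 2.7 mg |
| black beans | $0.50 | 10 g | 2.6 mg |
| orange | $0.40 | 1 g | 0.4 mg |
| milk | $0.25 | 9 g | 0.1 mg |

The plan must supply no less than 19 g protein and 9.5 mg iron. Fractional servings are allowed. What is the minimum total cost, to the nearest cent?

$1.83

A basic optimal solution has at most two foods positive. Try each food alone and each pair with both targets met exactly.
kidney beans only: max(19/9, 9.5/2.7) = 3.519 servings → $2.64.
black beans only: max(19/10, 9.5/2.6) = 3.654 servings → $1.83.
orange only: max(19/1, 9.5/0.4) = 23.75 servings → $9.50.
milk only: max(19/9, 9.5/0.1) = 95 servings → $23.75.
kidney beans + black beans: intersection lies outside the first quadrant.
kidney beans + orange with both targets exact would need a negative amount; discard.
kidney beans + milk: the both-tight solution has a negative serving — not a feasible corner.
black beans + orange with both targets exact would need a negative amount; discard.
black beans + milk with both targets exact would need a negative amount; discard.
orange + milk: intersection lies outside the first quadrant.
Cheapest feasible corner: $1.83.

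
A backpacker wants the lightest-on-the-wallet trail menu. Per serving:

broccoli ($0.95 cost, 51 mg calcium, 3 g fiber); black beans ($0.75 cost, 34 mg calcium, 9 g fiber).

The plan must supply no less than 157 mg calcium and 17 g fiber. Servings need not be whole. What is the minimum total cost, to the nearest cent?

For a min-cost LP with two ≥-constraints, a basic feasible solution has at most two positive variables.
broccoli only: max(157/51, 17/3) = 5.667 servings → $5.38.
black beans only: max(157/34, 17/9) = 4.618 servings → $3.46.
broccoli + black beans with both tight: 2.339 servings and 1.109 servings → $3.05.
So the least-cost plan costs $3.05.

$3.05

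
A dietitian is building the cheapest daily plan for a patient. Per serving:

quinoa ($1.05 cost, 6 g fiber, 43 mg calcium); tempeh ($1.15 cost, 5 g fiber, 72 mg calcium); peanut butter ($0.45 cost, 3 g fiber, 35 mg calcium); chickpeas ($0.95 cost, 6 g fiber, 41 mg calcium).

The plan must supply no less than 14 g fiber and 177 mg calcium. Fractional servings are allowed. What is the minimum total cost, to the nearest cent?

An LP optimum is at a vertex; with two nutrient constraints at most two foods are used. Check each candidate.
quinoa only: max(14/6, 177/43) = 4.116 servings → $4.32.
tempeh only: max(14/5, 177/72) = 2.8 servings → $3.22.
peanut butter only: max(14/3, 177/35) = 5.057 servings → $2.28.
chickpeas only: max(14/6, 177/41) = 4.317 servings → $4.10.
quinoa + tempeh with both tight: 0.5668 servings and 2.12 servings → $3.03.
quinoa + peanut butter with both targets exact would need a negative amount; discard.
quinoa + chickpeas: intersection lies outside the first quadrant.
tempeh + peanut butter with both tight: 1 serving and 3 servings → $2.50.
tempeh + chickpeas with both tight: 2.15 servings and 0.5419 servings → $2.99.
peanut butter + chickpeas with both targets exact would need a negative amount; discard.
Cheapest feasible corner: $2.28.

$2.28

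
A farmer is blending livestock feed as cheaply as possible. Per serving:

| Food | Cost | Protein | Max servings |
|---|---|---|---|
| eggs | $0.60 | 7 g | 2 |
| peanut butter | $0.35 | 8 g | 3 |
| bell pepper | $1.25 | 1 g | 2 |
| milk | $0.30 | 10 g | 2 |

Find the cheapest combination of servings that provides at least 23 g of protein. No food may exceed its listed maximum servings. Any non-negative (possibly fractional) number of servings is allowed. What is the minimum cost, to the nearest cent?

$0.73

Cost per g of protein: milk $0.0300, peanut butter $0.0437, eggs $0.0857, bell pepper $1.2500.
Take 2 servings of milk: +20.0 g protein for $0.60 (total $0.60, still need 3.0 g).
Take 0.375 servings of peanut butter: +3.0 g protein for $0.13 (total $0.73, still need 0.0 g).
Filling from the cheapest source first is optimal under one linear minimum: $0.73.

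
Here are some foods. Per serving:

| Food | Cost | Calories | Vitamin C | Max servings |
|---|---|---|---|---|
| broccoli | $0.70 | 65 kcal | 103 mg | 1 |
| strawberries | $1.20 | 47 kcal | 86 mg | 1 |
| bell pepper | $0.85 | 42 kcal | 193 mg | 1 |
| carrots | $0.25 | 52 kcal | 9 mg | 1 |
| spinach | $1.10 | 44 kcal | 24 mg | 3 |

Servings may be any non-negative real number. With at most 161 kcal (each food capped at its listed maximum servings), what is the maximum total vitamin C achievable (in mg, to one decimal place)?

385.8 mg

Vitamin C per kcal: bell pepper 4.595, strawberries 1.83, broccoli 1.585, spinach 0.5455, carrots 0.1731.
Take 1 serving of bell pepper: uses 42 kcal, +193.0 mg vitamin C (running total 193.0 mg).
Take 1 serving of strawberries: uses 47 kcal, +86.0 mg vitamin C (running total 279.0 mg).
Take 1 serving of broccoli: uses 65 kcal, +103.0 mg vitamin C (running total 382.0 mg).
Take 0.1591 servings of spinach: uses 7 kcal, +3.8 mg vitamin C (running total 385.8 mg).
Filling greedily by vitamin C-per-kcal is optimal for one linear limit, giving 385.8 mg.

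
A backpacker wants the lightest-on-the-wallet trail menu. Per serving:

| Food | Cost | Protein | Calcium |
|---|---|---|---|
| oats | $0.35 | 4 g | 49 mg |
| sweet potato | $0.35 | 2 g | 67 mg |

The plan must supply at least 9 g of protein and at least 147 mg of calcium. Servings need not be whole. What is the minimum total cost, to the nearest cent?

$0.94

oats only: max(9/4, 147/49) = 3 servings → $1.05.
sweet potato only: max(9/2, 147/67) = 4.5 servings → $1.57.
oats + sweet potato with both tight: 1.818 servings and 0.8647 servings → $0.94.
Cheapest feasible corner: $0.94.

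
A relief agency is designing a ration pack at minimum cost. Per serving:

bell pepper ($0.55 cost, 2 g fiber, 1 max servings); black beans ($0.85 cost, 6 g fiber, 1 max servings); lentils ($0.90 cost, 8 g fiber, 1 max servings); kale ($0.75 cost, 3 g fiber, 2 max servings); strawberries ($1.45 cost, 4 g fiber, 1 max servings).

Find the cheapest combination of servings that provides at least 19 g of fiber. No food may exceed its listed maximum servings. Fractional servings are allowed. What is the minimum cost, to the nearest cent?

$3.00

Cost per g of fiber: lentils $0.1125, black beans $0.1417, kale $0.2500, bell pepper $0.2750, strawberries $0.3625.
Take 1 serving of lentils: +8.0 g fiber for $0.90 (total $0.90, still need 11.0 g).
Take 1 serving of black beans: +6.0 g fiber for $0.85 (total $1.75, still need 5.0 g).
Take 1.667 servings of kale: +5.0 g fiber for $1.25 (total $3.00, still need 0.0 g).
Greedy by cheapest-per-g is optimal for a single linear constraint, so the minimum cost is $3.00.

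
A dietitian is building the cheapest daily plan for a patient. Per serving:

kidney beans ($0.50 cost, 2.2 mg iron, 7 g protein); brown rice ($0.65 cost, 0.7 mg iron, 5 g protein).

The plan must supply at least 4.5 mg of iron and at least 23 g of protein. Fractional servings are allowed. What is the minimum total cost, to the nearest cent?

Compare the cost at each extreme point of the feasible region.
kidney beans only: max(4.5/2.2, 23/7) = 3.286 servings → $1.64.
brown rice only: max(4.5/0.7, 23/5) = 6.429 servings → $4.18.
kidney beans + brown rice with both tight: 1.049 servings and 3.131 servings → $2.56.
So the least-cost plan costs $1.64.

$1.64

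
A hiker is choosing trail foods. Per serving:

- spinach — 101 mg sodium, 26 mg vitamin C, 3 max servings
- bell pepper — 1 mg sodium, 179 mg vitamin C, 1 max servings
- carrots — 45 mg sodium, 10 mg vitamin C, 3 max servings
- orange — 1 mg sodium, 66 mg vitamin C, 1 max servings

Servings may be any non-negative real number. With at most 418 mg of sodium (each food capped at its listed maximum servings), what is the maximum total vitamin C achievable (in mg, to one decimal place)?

348.1 mg

Vitamin C per mg sodium: bell pepper 179, orange 66, spinach 0.2574, carrots 0.2222.
Take 1 serving of bell pepper: uses 1 mg sodium, +179.0 mg vitamin C (running total 179.0 mg).
Take 1 serving of orange: uses 1 mg sodium, +66.0 mg vitamin C (running total 245.0 mg).
Take 3 servings of spinach: uses 303 mg sodium, +78.0 mg vitamin C (running total 323.0 mg).
Take 2.511 servings of carrots: uses 113 mg sodium, +25.1 mg vitamin C (running total 348.1 mg).
Filling greedily by vitamin C-per-mg sodium is optimal for one linear limit, giving 348.1 mg.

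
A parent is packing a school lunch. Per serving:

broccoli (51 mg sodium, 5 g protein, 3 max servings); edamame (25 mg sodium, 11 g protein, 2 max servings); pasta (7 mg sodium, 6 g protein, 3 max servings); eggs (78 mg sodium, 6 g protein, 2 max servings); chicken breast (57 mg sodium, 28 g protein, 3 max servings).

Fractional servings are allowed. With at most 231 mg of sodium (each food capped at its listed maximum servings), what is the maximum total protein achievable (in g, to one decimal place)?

119.2 g

Protein per mg sodium: pasta 0.8571, chicken breast 0.4912, edamame 0.44, broccoli 0.09804, eggs 0.07692.
Take 3 servings of pasta: uses 21 mg sodium, +18.0 g protein (running total 18.0 g).
Take 3 servings of chicken breast: uses 171 mg sodium, +84.0 g protein (running total 102.0 g).
Take 1.56 servings of edamame: uses 39 mg sodium, +17.2 g protein (running total 119.2 g).
Greedy by best ratio exhausts the sodium allowance optimally: 119.2 g.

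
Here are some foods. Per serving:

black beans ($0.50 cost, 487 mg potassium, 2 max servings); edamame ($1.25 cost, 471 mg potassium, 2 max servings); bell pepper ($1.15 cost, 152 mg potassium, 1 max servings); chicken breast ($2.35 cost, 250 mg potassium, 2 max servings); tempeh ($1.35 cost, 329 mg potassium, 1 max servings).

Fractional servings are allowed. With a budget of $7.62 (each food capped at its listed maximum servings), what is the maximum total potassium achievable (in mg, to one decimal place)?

Potassium per dollar: black beans 974, edamame 376.8, tempeh 243.7, bell pepper 132.2, chicken breast 106.4.
Take 2 servings of black beans: spends $1.00, +974.0 mg potassium (running total 974.0 mg).
Take 2 servings of edamame: spends $2.50, +942.0 mg potassium (running total 1916.0 mg).
Take 1 serving of tempeh: spends $1.35, +329.0 mg potassium (running total 2245.0 mg).
Take 1 serving of bell pepper: spends $1.15, +152.0 mg potassium (running total 2397.0 mg).
Take 0.6894 servings of chicken breast: spends $1.62, +172.3 mg potassium (running total 2569.3 mg).
Filling greedily by potassium-per-dollar is optimal for one linear limit, giving 2569.3 mg.

2569.3 mg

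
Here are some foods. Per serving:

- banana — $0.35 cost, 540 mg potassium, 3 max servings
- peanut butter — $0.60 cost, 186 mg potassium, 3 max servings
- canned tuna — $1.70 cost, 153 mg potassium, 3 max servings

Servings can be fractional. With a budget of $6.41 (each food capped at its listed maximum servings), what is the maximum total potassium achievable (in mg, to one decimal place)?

2498.4 mg

Potassium per dollar: banana 1543, peanut butter 310, canned tuna 90.
Take 3 servings of banana: spends $1.05, +1620.0 mg potassium (running total 1620.0 mg).
Take 3 servings of peanut butter: spends $1.80, +558.0 mg potassium (running total 2178.0 mg).
Take 2.094 servings of canned tuna: spends $3.56, +320.4 mg potassium (running total 2498.4 mg).
Filling greedily by potassium-per-dollar is optimal for one linear limit, giving 2498.4 mg.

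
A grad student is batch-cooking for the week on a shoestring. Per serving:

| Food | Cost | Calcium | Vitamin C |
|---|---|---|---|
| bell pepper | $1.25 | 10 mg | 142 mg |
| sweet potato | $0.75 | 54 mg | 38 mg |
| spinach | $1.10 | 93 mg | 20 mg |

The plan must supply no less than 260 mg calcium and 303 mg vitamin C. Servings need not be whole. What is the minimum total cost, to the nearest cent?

A basic optimal solution has at most two foods positive. Try each food alone and each pair with both targets met exactly.
bell pepper only: max(260/10, 303/142) = 26 servings → $32.50.
sweet potato only: max(260/54, 303/38) = 7.974 servings → $5.98.
spinach only: max(260/93, 303/20) = 15.15 servings → $16.66.
bell pepper + sweet potato with both tight: 0.8894 servings and 4.65 servings → $4.60.
bell pepper + spinach with both tight: 1.767 servings and 2.606 servings → $5.07.
sweet potato + spinach: the both-tight solution has a negative serving — not a feasible corner.
Cheapest feasible corner: $4.60.

$4.60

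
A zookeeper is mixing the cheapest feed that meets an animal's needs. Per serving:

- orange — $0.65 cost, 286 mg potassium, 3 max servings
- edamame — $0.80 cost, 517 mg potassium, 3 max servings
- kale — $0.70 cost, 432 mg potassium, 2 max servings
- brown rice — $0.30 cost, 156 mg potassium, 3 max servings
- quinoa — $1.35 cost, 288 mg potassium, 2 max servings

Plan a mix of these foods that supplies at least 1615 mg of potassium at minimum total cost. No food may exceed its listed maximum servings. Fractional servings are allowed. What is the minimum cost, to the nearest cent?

$2.50

Cost per mg of potassium: edamame $0.0015, kale $0.0016, brown rice $0.0019, orange $0.0023, quinoa $0.0047.
Take 3 servings of edamame: +1551.0 mg potassium for $2.40 (total $2.40, still need 64.0 mg).
Take 0.1481 servings of kale: +64.0 mg potassium for $0.10 (total $2.50, still need 0.0 mg).
Greedy by cheapest-per-mg is optimal for a single linear constraint, so the minimum cost is $2.50.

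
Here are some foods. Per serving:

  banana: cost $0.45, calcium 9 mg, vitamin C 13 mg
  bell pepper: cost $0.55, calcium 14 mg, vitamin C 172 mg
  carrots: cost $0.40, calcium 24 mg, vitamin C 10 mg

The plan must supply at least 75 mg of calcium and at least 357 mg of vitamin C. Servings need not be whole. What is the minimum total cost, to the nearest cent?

$1.87

A basic optimal solution has at most two foods positive. Try each food alone and each pair with both targets met exactly.
banana only: max(75/9, 357/13) = 27.46 servings → $12.36.
bell pepper only: max(75/14, 357/172) = 5.357 servings → $2.95.
carrots only: max(75/24, 357/10) = 35.7 servings → $14.28.
banana + bell pepper with both tight: 5.785 servings and 1.638 servings → $3.50.
banana + carrots with both targets exact would need a negative amount; discard.
bell pepper + carrots with both tight: 1.96 servings and 1.981 servings → $1.87.
The minimum over all feasible corners is $1.87.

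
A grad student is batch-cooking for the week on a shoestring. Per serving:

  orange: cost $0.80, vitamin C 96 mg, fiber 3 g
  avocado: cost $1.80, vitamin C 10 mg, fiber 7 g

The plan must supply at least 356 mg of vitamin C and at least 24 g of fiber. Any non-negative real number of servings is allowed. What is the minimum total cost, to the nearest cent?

$6.27

An LP optimum is at a vertex; with two nutrient constraints at most two foods are used. Check each candidate.
orange only: max(356/96, 24/3) = 8 servings → $6.40.
avocado only: max(356/10, 24/7) = 35.6 servings → $64.08.
orange + avocado with both tight: 3.508 servings and 1.925 servings → $6.27.
Cheapest feasible corner: $6.27.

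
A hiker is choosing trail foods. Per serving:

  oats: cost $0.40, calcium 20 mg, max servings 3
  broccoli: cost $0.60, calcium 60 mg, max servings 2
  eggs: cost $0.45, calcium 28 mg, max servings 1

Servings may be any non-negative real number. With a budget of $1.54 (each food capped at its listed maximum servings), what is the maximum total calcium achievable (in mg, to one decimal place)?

141.2 mg

Calcium per dollar: broccoli 100, eggs 62.22, oats 50.
Take 2 servings of broccoli: spends $1.20, +120.0 mg calcium (running total 120.0 mg).
Take 0.7556 servings of eggs: spends $0.34, +21.2 mg calcium (running total 141.2 mg).
Filling greedily by calcium-per-dollar is optimal for one linear limit, giving 141.2 mg.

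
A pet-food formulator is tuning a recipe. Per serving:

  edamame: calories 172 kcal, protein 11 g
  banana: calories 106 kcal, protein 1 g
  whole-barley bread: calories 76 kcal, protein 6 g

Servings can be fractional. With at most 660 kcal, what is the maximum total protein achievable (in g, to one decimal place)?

Protein per kcal: whole-barley bread 0.07895, edamame 0.06395, banana 0.009434.
With no serving limits, spend the whole calories allowance on whole-barley bread: 660 kcal / 76 kcal × 6 g = 52.1 g.

52.1 g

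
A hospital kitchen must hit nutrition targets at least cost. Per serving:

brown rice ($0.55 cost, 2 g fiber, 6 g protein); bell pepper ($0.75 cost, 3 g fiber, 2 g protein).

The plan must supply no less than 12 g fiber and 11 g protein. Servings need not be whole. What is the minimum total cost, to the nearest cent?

With two linear requirements the optimum uses one or two foods; enumerate the corners.
brown rice only: max(12/2, 11/6) = 6 servings → $3.30.
bell pepper only: max(12/3, 11/2) = 5.5 servings → $4.12.
brown rice + bell pepper with both tight: 0.6429 servings and 3.571 servings → $3.03.
Cheapest feasible corner: $3.03.

$3.03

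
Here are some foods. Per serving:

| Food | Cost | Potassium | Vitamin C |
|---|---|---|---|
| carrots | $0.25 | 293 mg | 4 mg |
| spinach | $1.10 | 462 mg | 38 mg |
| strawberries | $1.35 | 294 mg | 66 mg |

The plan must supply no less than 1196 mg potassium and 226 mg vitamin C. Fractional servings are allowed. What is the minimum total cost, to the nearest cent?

With two linear requirements the optimum uses one or two foods; enumerate the corners.
carrots only: max(1196/293, 226/4) = 56.5 servings → $14.12.
spinach only: max(1196/462, 226/38) = 5.947 servings → $6.54.
strawberries only: max(1196/294, 226/66) = 4.068 servings → $5.49.
carrots + spinach: intersection lies outside the first quadrant.
carrots + strawberries with both tight: 0.6878 servings and 3.383 servings → $4.74.
spinach + strawberries with both tight: 0.6466 servings and 3.052 servings → $4.83.
The minimum over all feasible corners is $4.74.

$4.74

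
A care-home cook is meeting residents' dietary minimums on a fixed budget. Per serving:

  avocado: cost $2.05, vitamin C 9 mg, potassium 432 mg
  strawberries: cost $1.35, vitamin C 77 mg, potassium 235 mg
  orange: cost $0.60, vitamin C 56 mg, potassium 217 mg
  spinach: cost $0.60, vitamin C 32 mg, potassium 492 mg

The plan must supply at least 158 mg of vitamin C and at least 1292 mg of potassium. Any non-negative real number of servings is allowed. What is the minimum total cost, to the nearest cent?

For a min-cost LP with two ≥-constraints, a basic feasible solution has at most two positive variables.
avocado only: max(158/9, 1292/432) = 17.56 servings → $35.99.
strawberries only: max(158/77, 1292/235) = 5.498 servings → $7.42.
orange only: max(158/56, 1292/217) = 5.954 servings → $3.57.
spinach only: max(158/32, 1292/492) = 4.938 servings → $2.96.
avocado + strawberries with both tight: 2.002 servings and 1.818 servings → $6.56.
avocado + orange with both tight: 1.712 servings and 2.546 servings → $5.04.
avocado + spinach: intersection lies outside the first quadrant.
strawberries + orange with both targets exact would need a negative amount; discard.
strawberries + spinach with both tight: 1.199 servings and 2.054 servings → $2.85.
orange + spinach with both tight: 1.766 servings and 1.847 servings → $2.17.
The minimum over all feasible corners is $2.17.

$2.17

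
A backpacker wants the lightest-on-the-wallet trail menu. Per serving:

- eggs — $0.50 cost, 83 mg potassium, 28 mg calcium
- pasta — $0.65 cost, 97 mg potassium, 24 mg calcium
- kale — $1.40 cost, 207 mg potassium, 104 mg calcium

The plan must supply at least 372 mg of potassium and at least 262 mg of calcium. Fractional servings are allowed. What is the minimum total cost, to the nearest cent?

$3.53

Two binding constraints pin down two serving amounts, so the optimal mix uses at most two foods. The candidates are each food alone (scaled to the tighter of potassium/calcium) and each pair with both constraints tight.
eggs only: max(372/83, 262/28) = 9.357 servings → $4.68.
pasta only: max(372/97, 262/24) = 10.92 servings → $7.10.
kale only: max(372/207, 262/104) = 2.519 servings → $3.53.
eggs + pasta: intersection lies outside the first quadrant.
eggs + kale: the both-tight solution has a negative serving — not a feasible corner.
pasta + kale with both targets exact would need a negative amount; discard.
The minimum over all feasible corners is $3.53.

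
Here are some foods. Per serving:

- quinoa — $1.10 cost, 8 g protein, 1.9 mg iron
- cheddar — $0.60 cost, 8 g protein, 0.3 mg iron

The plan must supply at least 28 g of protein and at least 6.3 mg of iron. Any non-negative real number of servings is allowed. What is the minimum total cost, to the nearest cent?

This is a tiny linear program; its minimum lies at a vertex of the feasible set. List the vertices and price them.
quinoa only: max(28/8, 6.3/1.9) = 3.5 servings → $3.85.
cheddar only: max(28/8, 6.3/0.3) = 21 servings → $12.60.
quinoa + cheddar with both tight: 3.281 servings and 0.2188 servings → $3.74.
So the least-cost plan costs $3.74.

$3.74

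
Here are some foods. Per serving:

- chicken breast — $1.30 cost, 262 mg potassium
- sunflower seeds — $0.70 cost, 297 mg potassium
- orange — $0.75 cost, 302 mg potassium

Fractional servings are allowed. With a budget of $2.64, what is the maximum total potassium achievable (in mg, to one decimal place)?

1120.1 mg

Potassium per dollar: sunflower seeds 424.3, orange 402.7, chicken breast 201.5.
With no serving limits, spend the whole cost allowance on sunflower seeds: $2.64 / $0.70 × 297 mg = 1120.1 mg.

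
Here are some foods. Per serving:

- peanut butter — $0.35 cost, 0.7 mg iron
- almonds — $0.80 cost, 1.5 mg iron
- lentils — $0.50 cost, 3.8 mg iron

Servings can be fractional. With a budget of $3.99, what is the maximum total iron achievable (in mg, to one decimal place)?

30.3 mg

Iron per dollar: lentils 7.6, peanut butter 2, almonds 1.875.
With no serving limits, spend the whole cost allowance on lentils: $3.99 / $0.50 × 3.8 mg = 30.3 mg.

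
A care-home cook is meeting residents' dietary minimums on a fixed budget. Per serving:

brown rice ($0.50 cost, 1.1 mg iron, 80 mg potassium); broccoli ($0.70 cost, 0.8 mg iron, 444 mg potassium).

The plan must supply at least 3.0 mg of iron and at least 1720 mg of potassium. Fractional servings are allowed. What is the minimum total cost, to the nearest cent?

$2.71

At the optimum either one food covers both requirements or two foods hit both targets exactly; no other combination can be cheaper.
brown rice only: max(3.0/1.1, 1720/80) = 21.5 servings → $10.75.
broccoli only: max(3.0/0.8, 1720/444) = 3.874 servings → $2.71.
brown rice + broccoli with both targets exact would need a negative amount; discard.
The minimum over all feasible corners is $2.71.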